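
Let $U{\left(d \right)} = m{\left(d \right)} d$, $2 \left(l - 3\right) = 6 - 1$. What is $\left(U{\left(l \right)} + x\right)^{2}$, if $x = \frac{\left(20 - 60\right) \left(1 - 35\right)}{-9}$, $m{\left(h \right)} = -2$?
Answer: $\frac{2128681}{81} \approx 26280.0$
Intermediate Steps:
$l = \frac{11}{2}$ ($l = 3 + \frac{6 - 1}{2} = 3 + \frac{1}{2} \cdot 5 = 3 + \frac{5}{2} = \frac{11}{2} \approx 5.5$)
$U{\left(d \right)} = - 2 d$
$x = - \frac{1360}{9}$ ($x = \left(-40\right) \left(-34\right) \left(- \frac{1}{9}\right) = 1360 \left(- \frac{1}{9}\right) = - \frac{1360}{9} \approx -151.11$)
$\left(U{\left(l \right)} + x\right)^{2} = \left(\left(-2\right) \frac{11}{2} - \frac{1360}{9}\right)^{2} = \left(-11 - \frac{1360}{9}\right)^{2} = \left(- \frac{1459}{9}\right)^{2} = \frac{2128681}{81}$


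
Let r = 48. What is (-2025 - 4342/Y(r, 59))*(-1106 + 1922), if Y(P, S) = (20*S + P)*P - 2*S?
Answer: -48603812736/29413 ≈ -1.6525e+6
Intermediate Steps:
Y(P, S) = -2*S + P*(P + 20*S) (Y(P, S) = (P + 20*S)*P - 2*S = P*(P + 20*S) - 2*S = -2*S + P*(P + 20*S))
(-2025 - 4342/Y(r, 59))*(-1106 + 1922) = (-2025 - 4342/(48² - 2*59 + 20*48*59))*(-1106 + 1922) = (-2025 - 4342/(2304 - 118 + 56640))*816 = (-2025 - 4342/58826)*816 = (-2025 - 4342*1/58826)*816 = (-2025 - 2171/29413)*816 = -59563496/29413*816 = -48603812736/29413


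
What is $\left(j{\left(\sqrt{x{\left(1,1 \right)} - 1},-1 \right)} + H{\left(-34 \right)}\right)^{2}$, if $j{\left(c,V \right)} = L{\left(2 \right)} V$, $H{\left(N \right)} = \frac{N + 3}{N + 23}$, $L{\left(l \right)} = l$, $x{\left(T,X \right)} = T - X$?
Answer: $\frac{81}{121} \approx 0.66942$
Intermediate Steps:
$H{\left(N \right)} = \frac{3 + N}{23 + N}$
$j{\left(c,V \right)} = 2 V$
$\left(j{\left(\sqrt{x{\left(1,1 \right)} - 1},-1 \right)} + H{\left(-34 \right)}\right)^{2} = \left(2 \left(-1\right) + \frac{3 - 34}{23 - 34}\right)^{2} = \left(-2 + \frac{1}{-11} \left(-31\right)\right)^{2} = \left(-2 - - \frac{31}{11}\right)^{2} = \left(-2 + \frac{31}{11}\right)^{2} = \left(\frac{9}{11}\right)^{2} = \frac{81}{121}$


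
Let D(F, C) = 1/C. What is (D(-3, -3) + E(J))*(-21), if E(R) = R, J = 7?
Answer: -140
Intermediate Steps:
(D(-3, -3) + E(J))*(-21) = (1/(-3) + 7)*(-21) = (-1/3 + 7)*(-21) = (20/3)*(-21) = -140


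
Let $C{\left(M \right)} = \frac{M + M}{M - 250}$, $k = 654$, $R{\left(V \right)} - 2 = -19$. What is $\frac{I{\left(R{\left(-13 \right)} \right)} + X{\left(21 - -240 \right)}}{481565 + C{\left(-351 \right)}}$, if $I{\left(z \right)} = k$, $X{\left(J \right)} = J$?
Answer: $\frac{549915}{289421267} \approx 0.0019001$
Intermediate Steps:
$R{\left(V \right)} = -17$ ($R{\left(V \right)} = 2 - 19 = -17$)
$C{\left(M \right)} = \frac{2 M}{-250 + M}$
$I{\left(z \right)} = 654$
$\frac{I{\left(R{\left(-13 \right)} \right)} + X{\left(21 - -240 \right)}}{481565 + C{\left(-351 \right)}} = \frac{654 + \left(21 - -240\right)}{481565 + 2 \left(-351\right) \frac{1}{-250 - 351}} = \frac{654 + \left(21 + 240\right)}{481565 + 2 \left(-351\right) \frac{1}{-601}} = \frac{654 + 261}{481565 + 2 \left(-351\right) \left(- \frac{1}{601}\right)} = \frac{915}{481565 + \frac{702}{601}} = \frac{915}{\frac{289421267}{601}} = 915 \cdot \frac{601}{289421267} = \frac{549915}{289421267}$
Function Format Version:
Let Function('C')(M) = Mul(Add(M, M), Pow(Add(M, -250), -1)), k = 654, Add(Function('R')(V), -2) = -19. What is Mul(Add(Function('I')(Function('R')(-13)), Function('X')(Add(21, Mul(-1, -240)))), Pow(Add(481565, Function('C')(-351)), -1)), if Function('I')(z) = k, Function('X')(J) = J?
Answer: Rational(549915, 289421267) ≈ 0.0019001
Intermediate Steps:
Function('R')(V) = -17 (Function('R')(V) = Add(2, -19) = -17)
Function('C')(M) = Mul(2, M, Pow(Add(-250, M), -1)) (Function('C')(M) = Mul(Mul(2, M), Pow(Add(-250, M), -1)) = Mul(2, M, Pow(Add(-250, M), -1)))
Function('I')(z) = 654
Mul(Add(Function('I')(Function('R')(-13)), Function('X')(Add(21, Mul(-1, -240)))), Pow(Add(481565, Function('C')(-351)), -1)) = Mul(Add(654, Add(21, Mul(-1, -240))), Pow(Add(481565, Mul(2, -351, Pow(Add(-250, -351), -1))), -1)) = Mul(Add(654, Add(21, 240)), Pow(Add(481565, Mul(2, -351, Pow(-601, -1))), -1)) = Mul(Add(654, 261), Pow(Add(481565, Mul(2, -351, Rational(-1, 601))), -1)) = Mul(915, Pow(Add(481565, Rational(702, 601)), -1)) = Mul(915, Pow(Rational(289421267, 601), -1)) = Mul(915, Rational(601, 289421267)) = Rational(549915, 289421267)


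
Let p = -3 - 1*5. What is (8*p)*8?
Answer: -512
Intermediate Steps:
p = -8 (p = -3 - 5 = -8)
(8*p)*8 = (8*(-8))*8 = -64*8 = -512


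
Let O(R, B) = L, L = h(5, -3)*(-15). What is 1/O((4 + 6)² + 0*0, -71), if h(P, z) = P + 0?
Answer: -1/75 ≈ -0.013333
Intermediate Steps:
h(P, z) = P
L = -75 (L = 5*(-15) = -75)
O(R, B) = -75
1/O((4 + 6)² + 0*0, -71) = 1/(-75) = -1/75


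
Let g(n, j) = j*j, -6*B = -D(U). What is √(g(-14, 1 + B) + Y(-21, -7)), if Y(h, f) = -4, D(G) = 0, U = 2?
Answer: I*√3 ≈ 1.732*I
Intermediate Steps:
B = 0 (B = -(-1)*0/6 = -⅙*0 = 0)
g(n, j) = j²
√(g(-14, 1 + B) + Y(-21, -7)) = √((1 + 0)² - 4) = √(1² - 4) = √(1 - 4) = √(-3) = I*√3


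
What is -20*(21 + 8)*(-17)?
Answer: 9860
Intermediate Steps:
-20*(21 + 8)*(-17) = -20*29*(-17) = -580*(-17) = 9860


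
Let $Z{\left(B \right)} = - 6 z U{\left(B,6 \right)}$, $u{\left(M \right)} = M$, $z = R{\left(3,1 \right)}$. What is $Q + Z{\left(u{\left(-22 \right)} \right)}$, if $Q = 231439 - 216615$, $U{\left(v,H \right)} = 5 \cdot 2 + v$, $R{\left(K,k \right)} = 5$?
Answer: $15184$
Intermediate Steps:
$z = 5$
$U{\left(v,H \right)} = 10 + v$
$Q = 14824$
$Z{\left(B \right)} = -300 - 30 B$ ($Z{\left(B \right)} = \left(-6\right) 5 \left(10 + B\right) = - 30 \left(10 + B\right) = -300 - 30 B$)
$Q + Z{\left(u{\left(-22 \right)} \right)} = 14824 - -360 = 14824 + \left(-300 + 660\right) = 14824 + 360 = 15184$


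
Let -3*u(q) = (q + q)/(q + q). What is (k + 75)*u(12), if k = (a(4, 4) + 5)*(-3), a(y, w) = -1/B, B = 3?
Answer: -61/3 ≈ -20.333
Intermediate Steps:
a(y, w) = -⅓ (a(y, w) = -1/3 = -1*⅓ = -⅓)
k = -14 (k = (-⅓ + 5)*(-3) = (14/3)*(-3) = -14)
u(q) = -⅓ (u(q) = -(q + q)/(3*(q + q)) = -2*q/(3*(2*q)) = -2*q*1/(2*q)/3 = -⅓*1 = -⅓)
(k + 75)*u(12) = (-14 + 75)*(-⅓) = 61*(-⅓) = -61/3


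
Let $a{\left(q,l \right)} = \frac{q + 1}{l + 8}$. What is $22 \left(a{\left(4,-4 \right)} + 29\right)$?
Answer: $\frac{1331}{2} \approx 665.5$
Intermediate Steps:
$a{\left(q,l \right)} = \frac{1 + q}{8 + l}$
$22 \left(a{\left(4,-4 \right)} + 29\right) = 22 \left(\frac{1 + 4}{8 - 4} + 29\right) = 22 \left(\frac{1}{4} \cdot 5 + 29\right) = 22 \left(\frac{5}{4} + 29\right) = 22 \cdot \frac{121}{4} = \frac{1331}{2}$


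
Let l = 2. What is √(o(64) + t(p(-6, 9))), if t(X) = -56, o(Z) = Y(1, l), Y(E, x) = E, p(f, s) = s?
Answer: I*√55 ≈ 7.4162*I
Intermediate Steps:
o(Z) = 1
√(o(64) + t(p(-6, 9))) = √(1 - 56) = √(-55) = I*√55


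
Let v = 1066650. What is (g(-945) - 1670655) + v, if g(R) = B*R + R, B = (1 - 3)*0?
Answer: -604950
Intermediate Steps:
B = 0 (B = -2*0 = 0)
g(R) = R (g(R) = 0*R + R = 0 + R = R)
(g(-945) - 1670655) + v = (-945 - 1670655) + 1066650 = -1671600 + 1066650 = -604950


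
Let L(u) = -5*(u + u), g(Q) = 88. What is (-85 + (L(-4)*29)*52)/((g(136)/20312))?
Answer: 152936665/11 ≈ 1.3903e+7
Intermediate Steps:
L(u) = -10*u
(-85 + (L(-4)*29)*52)/((g(136)/20312)) = (-85 + (-10*(-4)*29)*52)/((88/20312)) = (-85 + (40*29)*52)/((88*(1/20312))) = (-85 + 1160*52)/(11/2539) = (-85 + 60320)*(2539/11) = 60235*(2539/11) = 152936665/11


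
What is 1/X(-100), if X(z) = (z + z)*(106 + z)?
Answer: -1/1200 ≈ -0.00083333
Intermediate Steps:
X(z) = 2*z*(106 + z) (X(z) = (2*z)*(106 + z) = 2*z*(106 + z))
1/X(-100) = 1/(2*(-100)*(106 - 100)) = 1/(2*(-100)*6) = 1/(-1200) = -1/1200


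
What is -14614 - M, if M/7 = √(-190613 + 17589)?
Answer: -14614 - 28*I*√10814 ≈ -14614.0 - 2911.7*I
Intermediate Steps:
M = 28*I*√10814 (M = 7*√(-190613 + 17589) = 7*√(-173024) = 7*(4*I*√10814) = 28*I*√10814 ≈ 2911.7*I)
-14614 - M = -14614 - 28*I*√10814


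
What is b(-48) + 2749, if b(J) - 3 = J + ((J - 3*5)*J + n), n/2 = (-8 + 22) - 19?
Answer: 5718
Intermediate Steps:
n = -10 (n = 2*((-8 + 22) - 19) = 2*(14 - 19) = 2*(-5) = -10)
b(J) = -7 + J + J*(-15 + J) (b(J) = 3 + (J + ((J - 3*5)*J - 10)) = 3 + (J + ((J - 15)*J - 10)) = 3 + (J + ((-15 + J)*J - 10)) = 3 + (J + (J*(-15 + J) - 10)) = 3 + (J + (-10 + J*(-15 + J))) = 3 + (-10 + J + J*(-15 + J)) = -7 + J + J*(-15 + J))
b(-48) + 2749 = (-7 + (-48)² - 14*(-48)) + 2749 = (-7 + 2304 + 672) + 2749 = 2969 + 2749 = 5718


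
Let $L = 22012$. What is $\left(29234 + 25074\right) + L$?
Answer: $76320$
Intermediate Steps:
$\left(29234 + 25074\right) + L = \left(29234 + 25074\right) + 22012 = 54308 + 22012 = 76320$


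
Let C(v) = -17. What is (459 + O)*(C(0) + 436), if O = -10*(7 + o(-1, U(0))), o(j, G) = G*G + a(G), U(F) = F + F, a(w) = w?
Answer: 162991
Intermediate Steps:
U(F) = 2*F
o(j, G) = G + G² (o(j, G) = G*G + G = G² + G = G + G²)
O = -70 (O = -10*(7 + (2*0)*(1 + 2*0)) = -10*(7 + 0*(1 + 0)) = -10*(7 + 0*1) = -10*(7 + 0) = -10*7 = -70)
(459 + O)*(C(0) + 436) = (459 - 70)*(-17 + 436) = 389*419 = 162991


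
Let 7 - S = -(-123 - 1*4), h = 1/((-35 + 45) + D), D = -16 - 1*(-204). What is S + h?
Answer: -23759/198 ≈ -119.99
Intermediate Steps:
D = 188 (D = -16 + 204 = 188)
h = 1/198 (h = 1/((-35 + 45) + 188) = 1/(10 + 188) = 1/198 ≈ 0.0050505)
S = -120 (S = 7 - (-1)*(-123 - 1*4) = 7 - (-1)*(-123 - 4) = 7 - (-1)*(-127) = 7 - 1*127 = 7 - 127 = -120)
S + h = -120 + 1/198 = -23759/198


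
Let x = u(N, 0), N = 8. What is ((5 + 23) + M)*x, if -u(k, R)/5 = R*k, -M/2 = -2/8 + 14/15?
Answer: 0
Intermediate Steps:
M = -41/30 (M = -2*(-2/8 + 14/15) = -2*(-2*⅛ + 14*(1/15)) = -2*(-¼ + 14/15) = -2*41/60 = -41/30 ≈ -1.3667)
u(k, R) = -5*R*k
x = 0 (x = -5*0*8 = 0)
((5 + 23) + M)*x = ((5 + 23) - 41/30)*0 = (28 - 41/30)*0 = (799/30)*0 = 0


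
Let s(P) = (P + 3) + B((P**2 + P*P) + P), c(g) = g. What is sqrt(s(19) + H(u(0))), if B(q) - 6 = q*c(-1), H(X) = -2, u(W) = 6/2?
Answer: I*sqrt(715) ≈ 26.739*I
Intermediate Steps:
u(W) = 3 (u(W) = 6*(1/2) = 3)
B(q) = 6 - q (B(q) = 6 + q*(-1) = 6 - q)
s(P) = 9 - 2*P**2 (s(P) = (P + 3) + (6 - ((P**2 + P*P) + P)) = (3 + P) + (6 - ((P**2 + P**2) + P)) = (3 + P) + (6 - (2*P**2 + P)) = (3 + P) + (6 - (P + 2*P**2)) = (3 + P) + (6 + (-P - 2*P**2)) = (3 + P) + (6 - P - 2*P**2) = 9 - 2*P**2)
sqrt(s(19) + H(u(0))) = sqrt((9 - 2*19**2) - 2) = sqrt((9 - 2*361) - 2) = sqrt((9 - 722) - 2) = sqrt(-713 - 2) = sqrt(-715) = I*sqrt(715)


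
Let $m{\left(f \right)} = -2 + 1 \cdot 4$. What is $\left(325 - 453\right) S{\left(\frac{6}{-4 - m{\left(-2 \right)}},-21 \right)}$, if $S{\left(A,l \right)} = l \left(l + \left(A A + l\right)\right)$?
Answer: $-110208$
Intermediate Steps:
$m{\left(f \right)} = 2$ ($m{\left(f \right)} = -2 + 4 = 2$)
$S{\left(A,l \right)} = l \left(A^{2} + 2 l\right)$ ($S{\left(A,l \right)} = l \left(l + \left(A^{2} + l\right)\right) = l \left(l + \left(l + A^{2}\right)\right) = l \left(A^{2} + 2 l\right)$)
$\left(325 - 453\right) S{\left(\frac{6}{-4 - m{\left(-2 \right)}},-21 \right)} = \left(325 - 453\right) \left(- 21 \left(\left(\frac{6}{-4 - 2}\right)^{2} + 2 \left(-21\right)\right)\right) = - 128 \left(- 21 \left(\left(\frac{6}{-4 - 2}\right)^{2} - 42\right)\right) = - 128 \left(- 21 \left(\left(\frac{6}{-6}\right)^{2} - 42\right)\right) = - 128 \left(- 21 \left(\left(6 \left(- \frac{1}{6}\right)\right)^{2} - 42\right)\right) = - 128 \left(- 21 \left(\left(-1\right)^{2} - 42\right)\right) = - 128 \left(- 21 \left(1 - 42\right)\right) = - 128 \left(\left(-21\right) \left(-41\right)\right) = \left(-128\right) 861 = -110208$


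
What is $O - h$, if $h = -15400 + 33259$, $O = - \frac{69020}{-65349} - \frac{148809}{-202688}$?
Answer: $- \frac{236526922377107}{13245458112} \approx -17857.0$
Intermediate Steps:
$O = \frac{23714045101}{13245458112}$ ($O = \left(-69020\right) \left(- \frac{1}{65349}\right) - - \frac{148809}{202688} = \frac{69020}{65349} + \frac{148809}{202688} = \frac{23714045101}{13245458112} \approx 1.7904$)
$h = 17859$
$O - h = \frac{23714045101}{13245458112} - 17859 = - \frac{236526922377107}{13245458112}$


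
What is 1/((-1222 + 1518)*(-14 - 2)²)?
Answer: 1/75776 ≈ 1.3197e-5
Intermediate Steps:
1/((-1222 + 1518)*(-14 - 2)²) = 1/(296*(-16)²) = 1/(296*256) = 1/75776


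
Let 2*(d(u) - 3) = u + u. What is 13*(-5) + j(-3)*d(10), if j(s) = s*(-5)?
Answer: 130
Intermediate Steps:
d(u) = 3 + u (d(u) = 3 + (u + u)/2 = 3 + (2*u)/2 = 3 + u)
j(s) = -5*s
13*(-5) + j(-3)*d(10) = 13*(-5) + (-5*(-3))*(3 + 10) = -65 + 15*13 = -65 + 195 = 130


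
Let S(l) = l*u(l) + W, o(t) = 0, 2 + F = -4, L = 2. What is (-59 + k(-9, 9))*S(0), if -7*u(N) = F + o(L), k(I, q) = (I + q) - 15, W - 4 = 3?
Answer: -518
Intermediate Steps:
F = -6 (F = -2 - 4 = -6)
W = 7 (W = 4 + 3 = 7)
k(I, q) = -15 + I + q
u(N) = 6/7 (u(N) = -(-6 + 0)/7 = -⅐*(-6) = 6/7)
S(l) = 7 + 6*l/7 (S(l) = l*(6/7) + 7 = 6*l/7 + 7 = 7 + 6*l/7)
(-59 + k(-9, 9))*S(0) = (-59 + (-15 - 9 + 9))*(7 + (6/7)*0) = (-59 - 15)*(7 + 0) = -74*7 = -518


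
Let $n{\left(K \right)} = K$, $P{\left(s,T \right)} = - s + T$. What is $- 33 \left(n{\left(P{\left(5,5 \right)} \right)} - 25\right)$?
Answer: $825$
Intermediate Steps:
$P{\left(s,T \right)} = T - s$
$- 33 \left(n{\left(P{\left(5,5 \right)} \right)} - 25\right) = - 33 \left(\left(5 - 5\right) - 25\right) = - 33 \left(0 - 25\right) = \left(-33\right) \left(-25\right) = 825$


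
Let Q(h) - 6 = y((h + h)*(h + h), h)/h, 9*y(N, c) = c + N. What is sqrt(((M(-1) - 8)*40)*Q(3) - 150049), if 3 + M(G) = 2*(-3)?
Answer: I*sqrt(1396001)/3 ≈ 393.84*I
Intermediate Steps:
M(G) = -9 (M(G) = -3 + 2*(-3) = -3 - 6 = -9)
y(N, c) = N/9 + c/9 (y(N, c) = (c + N)/9 = (N + c)/9 = N/9 + c/9)
Q(h) = 6 + (h/9 + 4*h**2/9)/h (Q(h) = 6 + (((h + h)*(h + h))/9 + h/9)/h = 6 + (((2*h)*(2*h))/9 + h/9)/h = 6 + ((4*h**2)/9 + h/9)/h = 6 + (4*h**2/9 + h/9)/h = 6 + (h/9 + 4*h**2/9)/h)
sqrt(((M(-1) - 8)*40)*Q(3) - 150049) = sqrt(((-9 - 8)*40)*(55/9 + (4/9)*3) - 150049) = sqrt((-17*40)*(55/9 + 4/3) - 150049) = sqrt(-680*67/9 - 150049) = sqrt(-45560/9 - 150049) = sqrt(-1396001/9) = I*sqrt(1396001)/3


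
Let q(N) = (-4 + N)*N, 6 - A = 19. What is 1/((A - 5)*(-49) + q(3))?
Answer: 1/879 ≈ 0.0011377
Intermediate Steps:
A = -13 (A = 6 - 1*19 = 6 - 19 = -13)
q(N) = N*(-4 + N)
1/((A - 5)*(-49) + q(3)) = 1/((-13 - 5)*(-49) + 3*(-4 + 3)) = 1/(-18*(-49) + 3*(-1)) = 1/(882 - 3) = 1/879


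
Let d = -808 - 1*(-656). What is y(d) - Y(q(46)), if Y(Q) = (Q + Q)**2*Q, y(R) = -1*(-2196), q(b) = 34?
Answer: -155020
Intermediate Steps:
d = -152 (d = -808 + 656 = -152)
y(R) = 2196
Y(Q) = 4*Q**3 (Y(Q) = (2*Q)**2*Q = (4*Q**2)*Q = 4*Q**3)
y(d) - Y(q(46)) = 2196 - 4*34**3 = 2196 - 4*39304 = 2196 - 1*157216 = 2196 - 157216 = -155020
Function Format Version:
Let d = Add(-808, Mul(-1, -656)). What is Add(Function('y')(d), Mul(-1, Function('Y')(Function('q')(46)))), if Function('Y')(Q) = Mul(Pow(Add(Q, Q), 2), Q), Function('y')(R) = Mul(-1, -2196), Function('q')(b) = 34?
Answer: -155020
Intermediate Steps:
d = -152 (d = Add(-808, 656) = -152)
Function('y')(R) = 2196
Function('Y')(Q) = Mul(4, Pow(Q, 3)) (Function('Y')(Q) = Mul(Pow(Mul(2, Q), 2), Q) = Mul(Mul(4, Pow(Q, 2)), Q) = Mul(4, Pow(Q, 3)))
Add(Function('y')(d), Mul(-1, Function('Y')(Function('q')(46)))) = Add(2196, Mul(-1, Mul(4, Pow(34, 3)))) = Add(2196, Mul(-1, Mul(4, 39304))) = Add(2196, Mul(-1, 157216)) = Add(2196, -157216) = -155020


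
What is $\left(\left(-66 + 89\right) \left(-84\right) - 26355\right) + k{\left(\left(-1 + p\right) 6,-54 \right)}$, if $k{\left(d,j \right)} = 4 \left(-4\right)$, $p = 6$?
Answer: $-28303$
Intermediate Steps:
$k{\left(d,j \right)} = -16$
$\left(\left(-66 + 89\right) \left(-84\right) - 26355\right) + k{\left(\left(-1 + p\right) 6,-54 \right)} = \left(\left(-66 + 89\right) \left(-84\right) - 26355\right) - 16 = \left(23 \left(-84\right) - 26355\right) - 16 = \left(-1932 - 26355\right) - 16 = -28287 - 16 = -28303$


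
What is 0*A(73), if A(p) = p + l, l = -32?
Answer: 0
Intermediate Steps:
A(p) = -32 + p (A(p) = p - 32 = -32 + p)
0*A(73) = 0*(-32 + 73) = 0*41 = 0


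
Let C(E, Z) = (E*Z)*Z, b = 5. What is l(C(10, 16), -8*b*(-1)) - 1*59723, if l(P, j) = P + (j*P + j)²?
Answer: 10493896437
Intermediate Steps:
C(E, Z) = E*Z²
l(P, j) = P + (j + P*j)² (l(P, j) = P + (P*j + j)² = P + (j + P*j)²)
l(C(10, 16), -8*b*(-1)) - 1*59723 = (10*16² + (-8*5*(-1))²*(1 + 10*16²)²) - 1*59723 = (10*256 + (-40*(-1))²*(1 + 10*256)²) - 59723 = (2560 + 40²*(1 + 2560)²) - 59723 = (2560 + 1600*2561²) - 59723 = (2560 + 1600*6558721) - 59723 = (2560 + 10493953600) - 59723 = 10493956160 - 59723 = 10493896437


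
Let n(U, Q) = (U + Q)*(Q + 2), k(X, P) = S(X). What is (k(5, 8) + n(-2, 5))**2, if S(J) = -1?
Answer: 400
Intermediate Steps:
k(X, P) = -1
n(U, Q) = (2 + Q)*(Q + U) (n(U, Q) = (Q + U)*(2 + Q) = (2 + Q)*(Q + U))
(k(5, 8) + n(-2, 5))**2 = (-1 + (5**2 + 2*5 + 2*(-2) + 5*(-2)))**2 = (-1 + (25 + 10 - 4 - 10))**2 = (-1 + 21)**2 = 20**2 = 400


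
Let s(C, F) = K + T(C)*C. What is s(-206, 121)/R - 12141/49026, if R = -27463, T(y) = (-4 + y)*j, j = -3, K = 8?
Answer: 2009591263/448800346 ≈ 4.4777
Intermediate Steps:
T(y) = 12 - 3*y (T(y) = (-4 + y)*(-3) = 12 - 3*y)
s(C, F) = 8 + C*(12 - 3*C) (s(C, F) = 8 + (12 - 3*C)*C = 8 + C*(12 - 3*C))
s(-206, 121)/R - 12141/49026 = (8 + 3*(-206)*(4 - 1*(-206)))/(-27463) - 12141/49026 = (8 + 3*(-206)*(4 + 206))*(-1/27463) - 12141*1/49026 = (8 + 3*(-206)*210)*(-1/27463) - 4047/16342 = (8 - 129780)*(-1/27463) - 4047/16342 = -129772*(-1/27463) - 4047/16342 = 129772/27463 - 4047/16342 = 2009591263/448800346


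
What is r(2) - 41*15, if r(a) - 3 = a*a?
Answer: -608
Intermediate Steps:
r(a) = 3 + a**2 (r(a) = 3 + a*a = 3 + a**2)
r(2) - 41*15 = (3 + 2**2) - 41*15 = (3 + 4) - 615 = 7 - 615 = -608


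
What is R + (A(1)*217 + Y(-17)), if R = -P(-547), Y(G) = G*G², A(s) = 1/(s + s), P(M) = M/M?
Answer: -9611/2 ≈ -4805.5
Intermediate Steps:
P(M) = 1
A(s) = 1/(2*s)
Y(G) = G³
R = -1 (R = -1*1 = -1)
R + (A(1)*217 + Y(-17)) = -1 + (((½)/1)*217 + (-17)³) = -1 + (((½)*1)*217 - 4913) = -1 + ((½)*217 - 4913) = -1 + (217/2 - 4913) = -1 - 9609/2 = -9611/2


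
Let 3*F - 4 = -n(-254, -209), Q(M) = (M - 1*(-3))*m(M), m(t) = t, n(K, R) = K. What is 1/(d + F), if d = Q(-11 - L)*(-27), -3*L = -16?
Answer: -1/5794 ≈ -0.00017259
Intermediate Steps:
L = 16/3 (L = -1/3*(-16) = 16/3 ≈ 5.3333)
Q(M) = M*(3 + M) (Q(M) = (M - 1*(-3))*M = (M + 3)*M = (3 + M)*M = M*(3 + M))
d = -5880 (d = ((-11 - 1*16/3)*(3 + (-11 - 1*16/3)))*(-27) = ((-11 - 16/3)*(3 + (-11 - 16/3)))*(-27) = -49*(3 - 49/3)/3*(-27) = -49/3*(-40/3)*(-27) = (1960/9)*(-27) = -5880)
F = 86 (F = 4/3 + (-1*(-254))/3 = 4/3 + (1/3)*254 = 4/3 + 254/3 = 86)
1/(d + F) = 1/(-5880 + 86) = 1/(-5794) = -1/5794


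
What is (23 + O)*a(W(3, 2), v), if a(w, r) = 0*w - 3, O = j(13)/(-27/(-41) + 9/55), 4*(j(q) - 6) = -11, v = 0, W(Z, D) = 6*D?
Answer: -199883/2472 ≈ -80.859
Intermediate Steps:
j(q) = 13/4 (j(q) = 6 + (¼)*(-11) = 6 - 11/4 = 13/4)
O = 29315/7416 (O = 13/(4*(-27/(-41) + 9/55)) = 13/(4*(-27*(-1/41) + 9*(1/55))) = 13/(4*(27/41 + 9/55)) = 13/(4*(1854/2255)) = (13/4)*(2255/1854) = 29315/7416 ≈ 3.9529)
a(w, r) = -3 (a(w, r) = 0 - 3 = -3)
(23 + O)*a(W(3, 2), v) = (23 + 29315/7416)*(-3) = (199883/7416)*(-3) = -199883/2472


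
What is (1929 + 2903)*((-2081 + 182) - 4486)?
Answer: -30852320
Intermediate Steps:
(1929 + 2903)*((-2081 + 182) - 4486) = 4832*(-1899 - 4486) = 4832*(-6385) = -30852320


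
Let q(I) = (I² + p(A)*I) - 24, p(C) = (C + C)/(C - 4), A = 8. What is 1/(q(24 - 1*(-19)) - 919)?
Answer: 1/1078 ≈ 0.00092764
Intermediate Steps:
p(C) = 2*C/(-4 + C) (p(C) = (2*C)/(-4 + C) = 2*C/(-4 + C))
q(I) = -24 + I² + 4*I (q(I) = (I² + (2*8/(-4 + 8))*I) - 24 = (I² + (2*8/4)*I) - 24 = (I² + (2*8*(¼))*I) - 24 = (I² + 4*I) - 24 = -24 + I² + 4*I)
1/(q(24 - 1*(-19)) - 919) = 1/((-24 + (24 - 1*(-19))² + 4*(24 - 1*(-19))) - 919) = 1/((-24 + (24 + 19)² + 4*(24 + 19)) - 919) = 1/((-24 + 43² + 4*43) - 919) = 1/((-24 + 1849 + 172) - 919) = 1/(1997 - 919) = 1/1078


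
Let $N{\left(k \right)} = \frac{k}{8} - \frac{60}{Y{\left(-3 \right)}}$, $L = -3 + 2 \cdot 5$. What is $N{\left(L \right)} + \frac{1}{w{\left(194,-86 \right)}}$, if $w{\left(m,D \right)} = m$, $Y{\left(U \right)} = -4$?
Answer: $\frac{12323}{776} \approx 15.88$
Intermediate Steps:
$L = 7$ ($L = -3 + 10 = 7$)
$N{\left(k \right)} = 15 + \frac{k}{8}$ ($N{\left(k \right)} = \frac{k}{8} - \frac{60}{-4} = k \frac{1}{8} - -15 = \frac{k}{8} + 15 = 15 + \frac{k}{8}$)
$N{\left(L \right)} + \frac{1}{w{\left(194,-86 \right)}} = \left(15 + \frac{1}{8} \cdot 7\right) + \frac{1}{194} = \left(15 + \frac{7}{8}\right) + \frac{1}{194} = \frac{127}{8} + \frac{1}{194} = \frac{12323}{776}$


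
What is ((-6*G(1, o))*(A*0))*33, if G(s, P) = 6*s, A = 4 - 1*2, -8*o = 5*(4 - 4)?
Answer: 0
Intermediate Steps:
o = 0 (o = -5*(4 - 4)/8 = -5*0/8 = -1/8*0 = 0)
A = 2 (A = 4 - 2 = 2)
((-6*G(1, o))*(A*0))*33 = ((-36)*(2*0))*33 = (-6*6*0)*33 = -36*0*33 = 0*33 = 0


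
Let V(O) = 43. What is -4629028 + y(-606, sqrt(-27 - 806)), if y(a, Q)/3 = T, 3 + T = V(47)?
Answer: -4628908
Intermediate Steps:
T = 40 (T = -3 + 43 = 40)
y(a, Q) = 120 (y(a, Q) = 3*40 = 120)
-4629028 + y(-606, sqrt(-27 - 806)) = -4629028 + 120 = -4628908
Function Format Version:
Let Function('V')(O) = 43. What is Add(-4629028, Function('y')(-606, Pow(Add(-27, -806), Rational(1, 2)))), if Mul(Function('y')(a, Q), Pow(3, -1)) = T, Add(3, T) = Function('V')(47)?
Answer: -4628908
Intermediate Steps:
T = 40 (T = Add(-3, 43) = 40)
Function('y')(a, Q) = 120 (Function('y')(a, Q) = Mul(3, 40) = 120)
Add(-4629028, Function('y')(-606, Pow(Add(-27, -806), Rational(1, 2)))) = Add(-4629028, 120) = -4628908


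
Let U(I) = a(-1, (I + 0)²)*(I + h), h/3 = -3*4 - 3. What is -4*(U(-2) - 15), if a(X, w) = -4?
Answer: -692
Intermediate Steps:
h = -45 (h = 3*(-3*4 - 3) = 3*(-12 - 3) = 3*(-15) = -45)
U(I) = 180 - 4*I (U(I) = -4*(I - 45) = -4*(-45 + I) = 180 - 4*I)
-4*(U(-2) - 15) = -4*((180 - 4*(-2)) - 15) = -4*((180 + 8) - 15) = -4*(188 - 15) = -4*173 = -692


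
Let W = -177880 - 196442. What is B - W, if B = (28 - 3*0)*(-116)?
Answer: 371074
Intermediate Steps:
W = -374322
B = -3248 (B = (28 + 0)*(-116) = 28*(-116) = -3248)
B - W = -3248 - 1*(-374322) = -3248 + 374322 = 371074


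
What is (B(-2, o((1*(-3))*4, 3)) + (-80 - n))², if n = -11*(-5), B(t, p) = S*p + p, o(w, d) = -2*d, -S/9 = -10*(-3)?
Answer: 2187441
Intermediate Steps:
S = -270 (S = -(-90)*(-3) = -9*30 = -270)
B(t, p) = -269*p (B(t, p) = -270*p + p = -269*p)
n = 55
(B(-2, o((1*(-3))*4, 3)) + (-80 - n))² = (-(-538)*3 + (-80 - 1*55))² = (-269*(-6) + (-80 - 55))² = (1614 - 135)² = 1479² = 2187441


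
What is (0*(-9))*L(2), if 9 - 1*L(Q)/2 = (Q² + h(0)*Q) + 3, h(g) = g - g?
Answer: 0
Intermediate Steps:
h(g) = 0
L(Q) = 12 - 2*Q² (L(Q) = 18 - 2*((Q² + 0*Q) + 3) = 18 - 2*((Q² + 0) + 3) = 18 - 2*(Q² + 3) = 18 - 2*(3 + Q²) = 18 + (-6 - 2*Q²) = 12 - 2*Q²)
(0*(-9))*L(2) = (0*(-9))*(12 - 2*2²) = 0*(12 - 2*4) = 0*(12 - 8) = 0*4 = 0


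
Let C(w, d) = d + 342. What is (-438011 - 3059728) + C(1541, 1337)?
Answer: -3496060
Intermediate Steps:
C(w, d) = 342 + d
(-438011 - 3059728) + C(1541, 1337) = (-438011 - 3059728) + (342 + 1337) = -3497739 + 1679 = -3496060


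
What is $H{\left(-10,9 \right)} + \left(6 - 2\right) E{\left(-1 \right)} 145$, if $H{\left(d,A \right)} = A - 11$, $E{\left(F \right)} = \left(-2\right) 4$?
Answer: $-4642$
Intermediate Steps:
$E{\left(F \right)} = -8$
$H{\left(d,A \right)} = -11 + A$
$H{\left(-10,9 \right)} + \left(6 - 2\right) E{\left(-1 \right)} 145 = \left(-11 + 9\right) + \left(6 - 2\right) \left(-8\right) 145 = -2 + 4 \left(-8\right) 145 = -2 - 4640 = -4642$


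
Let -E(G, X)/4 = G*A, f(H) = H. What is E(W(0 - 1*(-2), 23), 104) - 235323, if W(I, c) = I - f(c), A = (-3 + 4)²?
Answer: -235239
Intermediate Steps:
A = 1 (A = 1² = 1)
W(I, c) = I - c
E(G, X) = -4*G
E(W(0 - 1*(-2), 23), 104) - 235323 = -4*((0 - 1*(-2)) - 1*23) - 235323 = -4*((0 + 2) - 23) - 235323 = -4*(2 - 23) - 235323 = -4*(-21) - 235323 = 84 - 235323 = -235239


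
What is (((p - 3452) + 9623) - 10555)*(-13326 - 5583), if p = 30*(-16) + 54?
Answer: 90952290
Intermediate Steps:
p = -426 (p = -480 + 54 = -426)
(((p - 3452) + 9623) - 10555)*(-13326 - 5583) = (((-426 - 3452) + 9623) - 10555)*(-13326 - 5583) = ((-3878 + 9623) - 10555)*(-18909) = (5745 - 10555)*(-18909) = -4810*(-18909) = 90952290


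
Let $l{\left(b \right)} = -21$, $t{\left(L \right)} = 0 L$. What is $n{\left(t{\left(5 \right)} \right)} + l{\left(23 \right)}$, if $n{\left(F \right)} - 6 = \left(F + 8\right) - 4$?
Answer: $-11$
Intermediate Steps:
$t{\left(L \right)} = 0$
$n{\left(F \right)} = 10 + F$ ($n{\left(F \right)} = 6 + \left(\left(F + 8\right) - 4\right) = 6 + \left(\left(8 + F\right) - 4\right) = 6 + \left(4 + F\right) = 10 + F$)
$n{\left(t{\left(5 \right)} \right)} + l{\left(23 \right)} = \left(10 + 0\right) - 21 = 10 - 21 = -11$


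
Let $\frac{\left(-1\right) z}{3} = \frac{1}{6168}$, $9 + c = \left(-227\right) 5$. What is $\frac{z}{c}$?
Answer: $\frac{1}{2352064} \approx 4.2516 \cdot 10^{-7}$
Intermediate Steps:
$c = -1144$ ($c = -9 - 1135 = -1144$)
$z = - \frac{1}{2056}$ ($z = - \frac{3}{6168} = \left(-3\right) \frac{1}{6168} = - \frac{1}{2056} \approx -0.00048638$)
$\frac{z}{c} = - \frac{1}{2056 \left(-1144\right)} = \left(- \frac{1}{2056}\right) \left(- \frac{1}{1144}\right) = \frac{1}{2352064}$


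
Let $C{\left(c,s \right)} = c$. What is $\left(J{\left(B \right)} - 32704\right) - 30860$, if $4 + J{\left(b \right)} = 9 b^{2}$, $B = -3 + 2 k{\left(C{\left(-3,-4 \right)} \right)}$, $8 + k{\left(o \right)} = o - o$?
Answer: $-60319$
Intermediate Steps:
$k{\left(o \right)} = -8$ ($k{\left(o \right)} = -8 + \left(o - o\right) = -8 + 0 = -8$)
$B = -19$ ($B = -3 + 2 \left(-8\right) = -3 - 16 = -19$)
$J{\left(b \right)} = -4 + 9 b^{2}$
$\left(J{\left(B \right)} - 32704\right) - 30860 = \left(\left(-4 + 9 \left(-19\right)^{2}\right) - 32704\right) - 30860 = \left(\left(-4 + 9 \cdot 361\right) - 32704\right) - 30860 = \left(\left(-4 + 3249\right) - 32704\right) - 30860 = \left(3245 - 32704\right) - 30860 = -29459 - 30860 = -60319$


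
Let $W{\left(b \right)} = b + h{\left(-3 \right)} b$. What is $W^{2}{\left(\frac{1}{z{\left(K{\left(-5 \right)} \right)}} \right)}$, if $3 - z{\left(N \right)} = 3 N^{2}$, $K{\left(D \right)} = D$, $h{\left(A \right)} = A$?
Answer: $\frac{1}{1296} \approx 0.0007716$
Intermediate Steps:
$z{\left(N \right)} = 3 - 3 N^{2}$
$W{\left(b \right)} = - 2 b$ ($W{\left(b \right)} = b - 3 b = - 2 b$)
$W^{2}{\left(\frac{1}{z{\left(K{\left(-5 \right)} \right)}} \right)} = \left(- \frac{2}{3 - 3 \left(-5\right)^{2}}\right)^{2} = \left(- \frac{2}{3 - 75}\right)^{2} = \left(- \frac{2}{-72}\right)^{2} = \left(\left(-2\right) \left(- \frac{1}{72}\right)\right)^{2} = \left(\frac{1}{36}\right)^{2} = \frac{1}{1296}$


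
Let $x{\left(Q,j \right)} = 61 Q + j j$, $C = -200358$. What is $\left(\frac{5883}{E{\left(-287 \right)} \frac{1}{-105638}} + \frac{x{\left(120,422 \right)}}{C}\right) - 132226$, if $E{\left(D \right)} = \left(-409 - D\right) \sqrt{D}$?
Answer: $- \frac{13246361156}{100179} - \frac{310734177 i \sqrt{287}}{17507} \approx -1.3223 \cdot 10^{5} - 3.0069 \cdot 10^{5} i$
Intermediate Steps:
$x{\left(Q,j \right)} = j^{2} + 61 Q$ ($x{\left(Q,j \right)} = 61 Q + j^{2} = j^{2} + 61 Q$)
$E{\left(D \right)} = \sqrt{D} \left(-409 - D\right)$
$\left(\frac{5883}{E{\left(-287 \right)} \frac{1}{-105638}} + \frac{x{\left(120,422 \right)}}{C}\right) - 132226 = \left(\frac{5883}{\sqrt{-287} \left(-409 - -287\right) \frac{1}{-105638}} + \frac{422^{2} + 61 \cdot 120}{-200358}\right) - 132226 = \left(\frac{5883}{i \sqrt{287} \left(-409 + 287\right) \left(- \frac{1}{105638}\right)} + \left(178084 + 7320\right) \left(- \frac{1}{200358}\right)\right) - 132226 = \left(\frac{5883}{i \sqrt{287} \left(-122\right) \left(- \frac{1}{105638}\right)} + 185404 \left(- \frac{1}{200358}\right)\right) - 132226 = \left(\frac{5883}{- 122 i \sqrt{287} \left(- \frac{1}{105638}\right)} - \frac{92702}{100179}\right) - 132226 = \left(\frac{5883}{\frac{61}{52819} i \sqrt{287}} - \frac{92702}{100179}\right) - 132226 = \left(5883 \left(- \frac{52819 i \sqrt{287}}{17507}\right) - \frac{92702}{100179}\right) - 132226 = \left(- \frac{310734177 i \sqrt{287}}{17507} - \frac{92702}{100179}\right) - 132226 = \left(- \frac{92702}{100179} - \frac{310734177 i \sqrt{287}}{17507}\right) - 132226 = - \frac{13246361156}{100179} - \frac{310734177 i \sqrt{287}}{17507}$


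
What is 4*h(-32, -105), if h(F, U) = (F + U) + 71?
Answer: -264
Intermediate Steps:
h(F, U) = 71 + F + U
4*h(-32, -105) = 4*(71 - 32 - 105) = 4*(-66) = -264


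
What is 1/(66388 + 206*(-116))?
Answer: 1/42492 ≈ 2.3534e-5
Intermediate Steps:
1/(66388 + 206*(-116)) = 1/(66388 - 23896) = 1/42492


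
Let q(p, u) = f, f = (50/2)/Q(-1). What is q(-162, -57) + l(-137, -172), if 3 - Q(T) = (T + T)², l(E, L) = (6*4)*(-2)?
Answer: -73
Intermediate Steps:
l(E, L) = -48 (l(E, L) = 24*(-2) = -48)
Q(T) = 3 - 4*T² (Q(T) = 3 - (T + T)² = 3 - (2*T)² = 3 - 4*T²)
f = -25 (f = (50/2)/(3 - 4*(-1)²) = (50*(½))/(3 - 4*1) = 25/(3 - 4) = 25/(-1) = 25*(-1) = -25)
q(p, u) = -25
q(-162, -57) + l(-137, -172) = -25 - 48 = -73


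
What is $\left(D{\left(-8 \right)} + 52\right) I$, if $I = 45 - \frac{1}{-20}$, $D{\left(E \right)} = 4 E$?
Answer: $901$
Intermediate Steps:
$I = \frac{901}{20}$ ($I = 45 - - \frac{1}{20} = 45 + \frac{1}{20} = \frac{901}{20} \approx 45.05$)
$\left(D{\left(-8 \right)} + 52\right) I = \left(4 \left(-8\right) + 52\right) \frac{901}{20} = \left(-32 + 52\right) \frac{901}{20} = 20 \cdot \frac{901}{20} = 901$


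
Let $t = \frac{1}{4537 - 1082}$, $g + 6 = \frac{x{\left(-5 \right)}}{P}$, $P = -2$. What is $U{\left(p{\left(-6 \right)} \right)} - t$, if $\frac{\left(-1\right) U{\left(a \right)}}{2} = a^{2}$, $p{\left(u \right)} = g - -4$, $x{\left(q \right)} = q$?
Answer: $- \frac{3457}{6910} \approx -0.50029$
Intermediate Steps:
$g = - \frac{7}{2}$ ($g = -6 - \frac{5}{-2} = -6 - - \frac{5}{2} = -6 + \frac{5}{2} = - \frac{7}{2} \approx -3.5$)
$t = \frac{1}{3455} \approx 0.00028944$
$p{\left(u \right)} = \frac{1}{2}$ ($p{\left(u \right)} = - \frac{7}{2} - -4 = - \frac{7}{2} + 4 = \frac{1}{2}$)
$U{\left(a \right)} = - 2 a^{2}$
$U{\left(p{\left(-6 \right)} \right)} - t = - \frac{2}{4} - \frac{1}{3455} = \left(-2\right) \frac{1}{4} - \frac{1}{3455} = - \frac{1}{2} - \frac{1}{3455} = - \frac{3457}{6910}$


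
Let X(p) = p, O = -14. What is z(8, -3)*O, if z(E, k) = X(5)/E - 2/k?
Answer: -217/12 ≈ -18.083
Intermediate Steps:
z(E, k) = -2/k + 5/E (z(E, k) = 5/E - 2/k = -2/k + 5/E)
z(8, -3)*O = (-2/(-3) + 5/8)*(-14) = (-2*(-⅓) + 5*(⅛))*(-14) = (⅔ + 5/8)*(-14) = (31/24)*(-14) = -217/12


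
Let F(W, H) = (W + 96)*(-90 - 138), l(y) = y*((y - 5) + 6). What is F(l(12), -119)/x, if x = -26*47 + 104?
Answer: 28728/559 ≈ 51.392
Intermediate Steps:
l(y) = y*(1 + y) (l(y) = y*((-5 + y) + 6) = y*(1 + y))
F(W, H) = -21888 - 228*W (F(W, H) = (96 + W)*(-228) = -21888 - 228*W)
x = -1118 (x = -1222 + 104 = -1118)
F(l(12), -119)/x = (-21888 - 2736*(1 + 12))/(-1118) = (-21888 - 2736*13)*(-1/1118) = (-21888 - 228*156)*(-1/1118) = (-21888 - 35568)*(-1/1118) = -57456*(-1/1118) = 28728/559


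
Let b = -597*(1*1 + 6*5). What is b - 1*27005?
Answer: -45512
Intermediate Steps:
b = -18507 (b = -597*(1 + 30) = -597*31 = -18507)
b - 1*27005 = -18507 - 1*27005 = -18507 - 27005 = -45512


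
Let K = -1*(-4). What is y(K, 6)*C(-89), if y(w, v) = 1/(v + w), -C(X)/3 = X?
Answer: 267/10 ≈ 26.700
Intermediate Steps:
C(X) = -3*X
K = 4
y(K, 6)*C(-89) = (-3*(-89))/(6 + 4) = 267/10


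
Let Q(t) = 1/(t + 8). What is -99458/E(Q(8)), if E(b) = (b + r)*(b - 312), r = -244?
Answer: -25461248/19479873 ≈ -1.3071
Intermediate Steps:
Q(t) = 1/(8 + t)
E(b) = (-312 + b)*(-244 + b) (E(b) = (b - 244)*(b - 312) = (-244 + b)*(-312 + b) = (-312 + b)*(-244 + b))
-99458/E(Q(8)) = -99458/(76128 + (1/(8 + 8))**2 - 556/(8 + 8)) = -99458/(76128 + (1/16)**2 - 556/16) = -99458/(76128 + (1/16)**2 - 556*1/16) = -99458/(76128 + 1/256 - 139/4) = -99458/19479873/256 = -99458*256/19479873 = -25461248/19479873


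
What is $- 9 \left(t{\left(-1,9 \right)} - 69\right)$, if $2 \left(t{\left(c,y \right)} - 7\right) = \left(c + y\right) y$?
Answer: $234$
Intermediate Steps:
$t{\left(c,y \right)} = 7 + \frac{y \left(c + y\right)}{2}$ ($t{\left(c,y \right)} = 7 + \frac{\left(c + y\right) y}{2} = 7 + \frac{y \left(c + y\right)}{2}$)
$- 9 \left(t{\left(-1,9 \right)} - 69\right) = - 9 \left(\left(7 + \frac{9^{2}}{2} + \frac{1}{2} \left(-1\right) 9\right) - 69\right) = - 9 \left(\left(7 + \frac{1}{2} \cdot 81 - \frac{9}{2}\right) - 69\right) = - 9 \left(\left(7 + \frac{81}{2} - \frac{9}{2}\right) - 69\right) = - 9 \left(43 - 69\right) = \left(-9\right) \left(-26\right) = 234$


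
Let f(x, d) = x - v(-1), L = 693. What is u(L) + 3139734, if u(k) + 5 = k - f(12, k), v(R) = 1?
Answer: 3140411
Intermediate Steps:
f(x, d) = -1 + x (f(x, d) = x - 1*1 = x - 1 = -1 + x)
u(k) = -16 + k (u(k) = -5 + (k - (-1 + 12)) = -5 + (k - 1*11) = -5 + (k - 11) = -5 + (-11 + k) = -16 + k)
u(L) + 3139734 = (-16 + 693) + 3139734 = 677 + 3139734 = 3140411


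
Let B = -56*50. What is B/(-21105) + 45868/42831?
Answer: 383764/318853 ≈ 1.2036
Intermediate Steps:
B = -2800
B/(-21105) + 45868/42831 = -2800/(-21105) + 45868/42831 = -2800*(-1/21105) + 45868*(1/42831) = 80/603 + 45868/42831 = 383764/318853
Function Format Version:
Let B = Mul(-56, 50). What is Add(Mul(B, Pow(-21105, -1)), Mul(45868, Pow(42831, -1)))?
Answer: Rational(383764, 318853) ≈ 1.2036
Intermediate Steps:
B = -2800
Add(Mul(B, Pow(-21105, -1)), Mul(45868, Pow(42831, -1))) = Add(Mul(-2800, Pow(-21105, -1)), Mul(45868, Pow(42831, -1))) = Add(Mul(-2800, Rational(-1, 21105)), Mul(45868, Rational(1, 42831))) = Add(Rational(80, 603), Rational(45868, 42831)) = Rational(383764, 318853)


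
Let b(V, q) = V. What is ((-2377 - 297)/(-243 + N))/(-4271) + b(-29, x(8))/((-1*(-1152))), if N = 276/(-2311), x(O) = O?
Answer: -25569656873/921468318336 ≈ -0.027749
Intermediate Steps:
N = -276/2311 (N = 276*(-1/2311) = -276/2311 ≈ -0.11943)
((-2377 - 297)/(-243 + N))/(-4271) + b(-29, x(8))/((-1*(-1152))) = ((-2377 - 297)/(-243 - 276/2311))/(-4271) - 29/((-1*(-1152))) = -2674/(-561849/2311)*(-1/4271) - 29/1152 = -2674*(-2311/561849)*(-1/4271) - 29*1/1152 = (6179614/561849)*(-1/4271) - 29/1152 = -6179614/2399657079 - 29/1152 = -25569656873/921468318336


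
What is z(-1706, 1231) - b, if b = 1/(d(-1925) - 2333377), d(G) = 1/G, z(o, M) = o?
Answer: -7662926736631/4491750726 ≈ -1706.0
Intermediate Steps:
b = -1925/4491750726 (b = 1/(1/(-1925) - 2333377) = 1/(-1/1925 - 2333377) = 1/(-4491750726/1925) = -1925/4491750726 ≈ -4.2856e-7)
z(-1706, 1231) - b = -1706 - 1*(-1925/4491750726) = -1706 + 1925/4491750726 = -7662926736631/4491750726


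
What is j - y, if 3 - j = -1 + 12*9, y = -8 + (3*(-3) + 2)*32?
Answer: 128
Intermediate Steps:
y = -232 (y = -8 + (-9 + 2)*32 = -8 - 7*32 = -8 - 224 = -232)
j = -104 (j = 3 - (-1 + 12*9) = 3 - (-1 + 108) = 3 - 1*107 = 3 - 107 = -104)
j - y = -104 - 1*(-232) = -104 + 232 = 128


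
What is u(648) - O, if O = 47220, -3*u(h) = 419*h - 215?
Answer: -412957/3 ≈ -1.3765e+5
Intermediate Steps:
u(h) = 215/3 - 419*h/3 (u(h) = -(419*h - 215)/3 = -(-215 + 419*h)/3 = 215/3 - 419*h/3)
u(648) - O = (215/3 - 419/3*648) - 1*47220 = (215/3 - 90504) - 47220 = -271297/3 - 47220 = -412957/3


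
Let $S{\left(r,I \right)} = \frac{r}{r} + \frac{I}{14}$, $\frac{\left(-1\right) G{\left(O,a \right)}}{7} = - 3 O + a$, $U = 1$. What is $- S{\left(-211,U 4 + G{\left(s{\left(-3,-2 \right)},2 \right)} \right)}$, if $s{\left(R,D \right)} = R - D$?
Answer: $\frac{17}{14} \approx 1.2143$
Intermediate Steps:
$G{\left(O,a \right)} = - 7 a + 21 O$ ($G{\left(O,a \right)} = - 7 \left(- 3 O + a\right) = - 7 \left(a - 3 O\right) = - 7 a + 21 O$)
$S{\left(r,I \right)} = 1 + \frac{I}{14}$ ($S{\left(r,I \right)} = 1 + I \frac{1}{14} = 1 + \frac{I}{14}$)
$- S{\left(-211,U 4 + G{\left(s{\left(-3,-2 \right)},2 \right)} \right)} = - (1 + \frac{1 \cdot 4 + \left(\left(-7\right) 2 + 21 \left(-3 - -2\right)\right)}{14}) = - (1 + \frac{4 + \left(-14 + 21 \left(-3 + 2\right)\right)}{14}) = - (1 + \frac{4 + \left(-14 + 21 \left(-1\right)\right)}{14}) = - (1 + \frac{4 - 35}{14}) = - (1 + \frac{1}{14} \left(-31\right)) = - (1 - \frac{31}{14}) = \left(-1\right) \left(- \frac{17}{14}\right) = \frac{17}{14}$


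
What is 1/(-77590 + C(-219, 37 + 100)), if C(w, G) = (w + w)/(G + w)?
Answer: -41/3180971 ≈ -1.2889e-5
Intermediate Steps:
C(w, G) = 2*w/(G + w) (C(w, G) = (2*w)/(G + w) = 2*w/(G + w))
1/(-77590 + C(-219, 37 + 100)) = 1/(-77590 + 2*(-219)/((37 + 100) - 219)) = 1/(-77590 + 2*(-219)/(137 - 219)) = 1/(-77590 + 2*(-219)/(-82)) = 1/(-77590 + 2*(-219)*(-1/82)) = 1/(-77590 + 219/41) = 1/(-3180971/41) = -41/3180971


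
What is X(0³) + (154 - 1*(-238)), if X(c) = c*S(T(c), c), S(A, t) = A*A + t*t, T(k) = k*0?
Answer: 392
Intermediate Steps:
T(k) = 0
S(A, t) = A² + t²
X(c) = c³ (X(c) = c*(0² + c²) = c*(0 + c²) = c*c² = c³)
X(0³) + (154 - 1*(-238)) = (0³)³ + (154 - 1*(-238)) = 0³ + (154 + 238) = 0 + 392 = 392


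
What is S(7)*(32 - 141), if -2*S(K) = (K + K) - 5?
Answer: 981/2 ≈ 490.50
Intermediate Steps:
S(K) = 5/2 - K (S(K) = -((K + K) - 5)/2 = -(2*K - 5)/2 = -(-5 + 2*K)/2 = 5/2 - K)
S(7)*(32 - 141) = (5/2 - 1*7)*(32 - 141) = (5/2 - 7)*(-109) = -9/2*(-109) = 981/2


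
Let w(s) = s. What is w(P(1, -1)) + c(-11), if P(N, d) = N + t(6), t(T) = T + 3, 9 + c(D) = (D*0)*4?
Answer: 1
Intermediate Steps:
c(D) = -9 (c(D) = -9 + (D*0)*4 = -9 + 0*4 = -9 + 0 = -9)
t(T) = 3 + T
P(N, d) = 9 + N (P(N, d) = N + (3 + 6) = N + 9 = 9 + N)
w(P(1, -1)) + c(-11) = (9 + 1) - 9 = 10 - 9 = 1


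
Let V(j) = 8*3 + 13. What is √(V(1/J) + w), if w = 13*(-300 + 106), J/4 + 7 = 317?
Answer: I*√2485 ≈ 49.85*I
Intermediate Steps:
J = 1240 (J = -28 + 4*317 = -28 + 1268 = 1240)
V(j) = 37 (V(j) = 24 + 13 = 37)
w = -2522 (w = 13*(-194) = -2522)
√(V(1/J) + w) = √(37 - 2522) = √(-2485) = I*√2485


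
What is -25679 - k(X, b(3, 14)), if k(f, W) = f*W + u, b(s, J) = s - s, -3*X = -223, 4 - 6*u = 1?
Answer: -51359/2 ≈ -25680.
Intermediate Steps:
u = ½ (u = ⅔ - ⅙*1 = ⅔ - ⅙ = ½ ≈ 0.50000)
X = 223/3 (X = -⅓*(-223) = 223/3 ≈ 74.333)
b(s, J) = 0
k(f, W) = ½ + W*f (k(f, W) = f*W + ½ = W*f + ½ = ½ + W*f)
-25679 - k(X, b(3, 14)) = -25679 - (½ + 0*(223/3)) = -25679 - (½ + 0) = -25679 - 1*½ = -25679 - ½ = -51359/2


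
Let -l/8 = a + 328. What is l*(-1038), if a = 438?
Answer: 6360864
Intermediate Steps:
l = -6128 (l = -8*(438 + 328) = -8*766 = -6128)
l*(-1038) = -6128*(-1038) = 6360864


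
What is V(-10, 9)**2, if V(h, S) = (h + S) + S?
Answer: 64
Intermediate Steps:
V(h, S) = h + 2*S (V(h, S) = (S + h) + S = h + 2*S)
V(-10, 9)**2 = (-10 + 2*9)**2 = (-10 + 18)**2 = 8**2 = 64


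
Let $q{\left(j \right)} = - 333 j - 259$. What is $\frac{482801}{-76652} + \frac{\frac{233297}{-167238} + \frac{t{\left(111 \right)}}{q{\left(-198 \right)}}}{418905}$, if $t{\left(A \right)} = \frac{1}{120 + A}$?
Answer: $- \frac{85522366699538889847379}{13577968948585204201500} \approx -6.2986$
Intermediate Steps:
$q{\left(j \right)} = -259 - 333 j$
$\frac{482801}{-76652} + \frac{\frac{233297}{-167238} + \frac{t{\left(111 \right)}}{q{\left(-198 \right)}}}{418905} = \frac{482801}{-76652} + \frac{\frac{233297}{-167238} + \frac{1}{\left(120 + 111\right) \left(-259 - -65934\right)}}{418905} = 482801 \left(- \frac{1}{76652}\right) + \left(233297 \left(- \frac{1}{167238}\right) + \frac{1}{231 \left(-259 + 65934\right)}\right) \frac{1}{418905} = - \frac{482801}{76652} + \left(- \frac{233297}{167238} + \frac{1}{231 \cdot 65675}\right) \frac{1}{418905} = - \frac{482801}{76652} + \left(- \frac{233297}{167238} + \frac{1}{231} \cdot \frac{1}{65675}\right) \frac{1}{418905} = - \frac{482801}{76652} + \left(- \frac{233297}{167238} + \frac{1}{15170925}\right) \frac{1}{418905} = - \frac{482801}{76652} - \frac{1179777040829}{354275660089370250} = - \frac{85522366699538889847379}{13577968948585204201500}$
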